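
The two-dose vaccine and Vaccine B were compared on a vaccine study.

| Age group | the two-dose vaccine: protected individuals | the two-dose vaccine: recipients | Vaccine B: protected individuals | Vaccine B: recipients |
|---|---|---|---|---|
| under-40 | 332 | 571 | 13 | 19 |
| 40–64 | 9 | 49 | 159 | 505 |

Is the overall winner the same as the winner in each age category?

No

Under-40: the two-dose vaccine 332/571 = 58.1%, Vaccine B 13/19 = 68.4% → Vaccine B
40–64: the two-dose vaccine 9/49 = 18.4%, Vaccine B 159/505 = 31.5% → Vaccine B
Overall: the two-dose vaccine 341/620 = 55.0%, Vaccine B 172/524 = 32.8% → the two-dose vaccine
Vaccine B wins each age group but the two-dose vaccine wins overall — the comparison reverses. Vaccine B's recipients skew toward 40–64, which has a lower base rate.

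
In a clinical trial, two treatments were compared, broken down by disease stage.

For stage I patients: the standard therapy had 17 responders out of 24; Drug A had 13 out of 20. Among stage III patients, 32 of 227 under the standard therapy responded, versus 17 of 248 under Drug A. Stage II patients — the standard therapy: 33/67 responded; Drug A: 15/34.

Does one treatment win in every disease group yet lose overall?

No

Stage I: the standard therapy 17/24 = 70.8%, Drug A 13/20 = 65.0% → the standard therapy
Stage III: the standard therapy 32/227 = 14.1%, Drug A 17/248 = 6.9% → the standard therapy
Stage II: the standard therapy 33/67 = 49.3%, Drug A 15/34 = 44.1% → the standard therapy
Overall: the standard therapy 82/318 = 25.8%, Drug A 45/302 = 14.9% → the standard therapy
The standard therapy wins overall and in every disease group — no reversal.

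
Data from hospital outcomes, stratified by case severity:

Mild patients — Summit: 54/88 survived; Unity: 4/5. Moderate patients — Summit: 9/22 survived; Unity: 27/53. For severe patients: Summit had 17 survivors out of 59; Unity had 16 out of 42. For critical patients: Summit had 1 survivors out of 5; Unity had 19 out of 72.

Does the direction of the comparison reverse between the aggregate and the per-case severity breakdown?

Yes

Mild: Summit 54/88 = 61.4%, Unity 4/5 = 80.0% → Unity
Moderate: Summit 9/22 = 40.9%, Unity 27/53 = 50.9% → Unity
Severe: Summit 17/59 = 28.8%, Unity 16/42 = 38.1% → Unity
Critical: Summit 1/5 = 20.0%, Unity 19/72 = 26.4% → Unity
Overall: Summit 81/174 = 46.6%, Unity 66/172 = 38.4% → Summit
Unity wins each case group but Summit wins overall — the comparison reverses. Unity's patients skew toward critical, which has a lower base rate.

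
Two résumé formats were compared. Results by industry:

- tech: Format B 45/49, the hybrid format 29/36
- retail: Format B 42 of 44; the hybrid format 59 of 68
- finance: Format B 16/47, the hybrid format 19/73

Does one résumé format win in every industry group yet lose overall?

Tech: Format B 45/49 = 91.8%, the hybrid format 29/36 = 80.6% → Format B
Retail: Format B 42/44 = 95.5%, the hybrid format 59/68 = 86.8% → Format B
Finance: Format B 16/47 = 34.0%, the hybrid format 19/73 = 26.0% → Format B
Overall: Format B 103/140 = 73.6%, the hybrid format 107/177 = 60.5% → Format B
Format B wins overall and in every industry group — no reversal.

No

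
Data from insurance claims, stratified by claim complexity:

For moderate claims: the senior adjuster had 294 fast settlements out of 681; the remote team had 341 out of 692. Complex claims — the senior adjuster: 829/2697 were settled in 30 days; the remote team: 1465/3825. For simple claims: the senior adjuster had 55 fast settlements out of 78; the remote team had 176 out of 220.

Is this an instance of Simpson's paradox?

No

Moderate: the senior adjuster 294/681 = 43.2%, the remote team 341/692 = 49.3% → the remote team
Complex: the senior adjuster 829/2697 = 30.7%, the remote team 1465/3825 = 38.3% → the remote team
Simple: the senior adjuster 55/78 = 70.5%, the remote team 176/220 = 80.0% → the remote team
Overall: the senior adjuster 1178/3456 = 34.1%, the remote team 1982/4737 = 41.8% → the remote team
The remote team wins overall and in every claim group — no reversal.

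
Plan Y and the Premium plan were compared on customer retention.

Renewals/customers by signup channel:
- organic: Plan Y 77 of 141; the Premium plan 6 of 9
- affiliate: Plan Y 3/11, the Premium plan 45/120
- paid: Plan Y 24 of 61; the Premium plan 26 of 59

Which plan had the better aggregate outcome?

Organic: Plan Y 77/141 = 54.6%, the Premium plan 6/9 = 66.7% → the Premium plan
Affiliate: Plan Y 3/11 = 27.3%, the Premium plan 45/120 = 37.5% → the Premium plan
Paid: Plan Y 24/61 = 39.3%, the Premium plan 26/59 = 44.1% → the Premium plan
Overall: Plan Y 104/213 = 48.8%, the Premium plan 77/188 = 41.0% → Plan Y
(The Premium plan wins every signup group but Plan Y wins overall — the Premium plan's customers skew toward the low-rate affiliate group.)

Plan Y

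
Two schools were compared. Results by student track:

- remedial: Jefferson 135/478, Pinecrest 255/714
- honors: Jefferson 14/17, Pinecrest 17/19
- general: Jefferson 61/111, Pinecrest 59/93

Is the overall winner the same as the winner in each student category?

Remedial: Jefferson 135/478 = 28.2%, Pinecrest 255/714 = 35.7% → Pinecrest
Honors: Jefferson 14/17 = 82.4%, Pinecrest 17/19 = 89.5% → Pinecrest
General: Jefferson 61/111 = 55.0%, Pinecrest 59/93 = 63.4% → Pinecrest
Overall: Jefferson 210/606 = 34.7%, Pinecrest 331/826 = 40.1% → Pinecrest
Pinecrest wins overall and in every student group — no reversal.

Yes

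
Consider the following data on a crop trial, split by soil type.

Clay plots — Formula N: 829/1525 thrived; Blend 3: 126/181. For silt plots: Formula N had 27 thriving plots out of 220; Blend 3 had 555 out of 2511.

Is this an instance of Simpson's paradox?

Yes

Clay: Formula N 829/1525 = 54.4%, Blend 3 126/181 = 69.6% → Blend 3
Silt: Formula N 27/220 = 12.3%, Blend 3 555/2511 = 22.1% → Blend 3
Overall: Formula N 856/1745 = 49.1%, Blend 3 681/2692 = 25.3% → Formula N
Blend 3 wins each soil group but Formula N wins overall — the comparison reverses. Blend 3's plots skew toward silt, which has a lower base rate.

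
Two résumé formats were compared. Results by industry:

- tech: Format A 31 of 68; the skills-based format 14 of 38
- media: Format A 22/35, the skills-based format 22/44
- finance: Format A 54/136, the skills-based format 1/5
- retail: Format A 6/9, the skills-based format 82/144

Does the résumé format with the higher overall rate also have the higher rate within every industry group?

No

Tech: Format A 31/68 = 45.6%, the skills-based format 14/38 = 36.8% → Format A
Media: Format A 22/35 = 62.9%, the skills-based format 22/44 = 50.0% → Format A
Finance: Format A 54/136 = 39.7%, the skills-based format 1/5 = 20.0% → Format A
Retail: Format A 6/9 = 66.7%, the skills-based format 82/144 = 56.9% → Format A
Overall: Format A 113/248 = 45.6%, the skills-based format 119/231 = 51.5% → the skills-based format
Format A wins each industry group but the skills-based format wins overall — the comparison reverses. Format A's applications skew toward finance, which has a lower base rate.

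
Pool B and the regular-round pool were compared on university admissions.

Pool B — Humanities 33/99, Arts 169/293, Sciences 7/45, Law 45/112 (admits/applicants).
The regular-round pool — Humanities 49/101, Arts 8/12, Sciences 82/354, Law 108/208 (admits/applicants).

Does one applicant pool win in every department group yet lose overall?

Humanities: Pool B 33/99 = 33.3%, the regular-round pool 49/101 = 48.5% → the regular-round pool
Arts: Pool B 169/293 = 57.7%, the regular-round pool 8/12 = 66.7% → the regular-round pool
Sciences: Pool B 7/45 = 15.6%, the regular-round pool 82/354 = 23.2% → the regular-round pool
Law: Pool B 45/112 = 40.2%, the regular-round pool 108/208 = 51.9% → the regular-round pool
Overall: Pool B 254/549 = 46.3%, the regular-round pool 247/675 = 36.6% → Pool B
The regular-round pool wins each department group but Pool B wins overall — the comparison reverses. The regular-round pool's applicants skew toward Sciences, which has a lower base rate.

Yes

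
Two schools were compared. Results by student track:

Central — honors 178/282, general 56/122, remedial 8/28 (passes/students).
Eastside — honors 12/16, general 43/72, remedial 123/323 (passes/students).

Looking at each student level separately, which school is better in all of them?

Eastside

Honors: Central 178/282 = 63.1%, Eastside 12/16 = 75.0% → Eastside
General: Central 56/122 = 45.9%, Eastside 43/72 = 59.7% → Eastside
Remedial: Central 8/28 = 28.6%, Eastside 123/323 = 38.1% → Eastside
Eastside has the higher rate in all 3 groups.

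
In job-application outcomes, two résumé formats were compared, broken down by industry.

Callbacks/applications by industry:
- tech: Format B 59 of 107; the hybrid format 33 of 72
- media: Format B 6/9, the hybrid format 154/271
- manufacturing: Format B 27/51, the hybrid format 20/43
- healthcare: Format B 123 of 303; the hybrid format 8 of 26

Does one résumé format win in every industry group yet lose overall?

Tech: Format B 59/107 = 55.1%, the hybrid format 33/72 = 45.8% → Format B
Media: Format B 6/9 = 66.7%, the hybrid format 154/271 = 56.8% → Format B
Manufacturing: Format B 27/51 = 52.9%, the hybrid format 20/43 = 46.5% → Format B
Healthcare: Format B 123/303 = 40.6%, the hybrid format 8/26 = 30.8% → Format B
Overall: Format B 215/470 = 45.7%, the hybrid format 215/412 = 52.2% → the hybrid format
Format B wins each industry group but the hybrid format wins overall — the comparison reverses. Format B's applications skew toward healthcare, which has a lower base rate.

Yes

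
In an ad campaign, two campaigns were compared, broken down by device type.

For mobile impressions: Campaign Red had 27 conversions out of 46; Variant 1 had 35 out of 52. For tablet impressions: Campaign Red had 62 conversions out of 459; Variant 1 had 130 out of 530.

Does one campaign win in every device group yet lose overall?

Mobile: Campaign Red 27/46 = 58.7%, Variant 1 35/52 = 67.3% → Variant 1
Tablet: Campaign Red 62/459 = 13.5%, Variant 1 130/530 = 24.5% → Variant 1
Overall: Campaign Red 89/505 = 17.6%, Variant 1 165/582 = 28.4% → Variant 1
Variant 1 wins overall and in every device group — no reversal.

No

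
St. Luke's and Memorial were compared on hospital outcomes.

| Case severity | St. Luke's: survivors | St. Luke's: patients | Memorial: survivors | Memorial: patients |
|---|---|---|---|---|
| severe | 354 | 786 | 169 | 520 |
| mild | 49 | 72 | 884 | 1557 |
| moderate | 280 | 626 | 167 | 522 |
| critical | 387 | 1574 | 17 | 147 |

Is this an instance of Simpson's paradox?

Yes

Severe: St. Luke's 354/786 = 45.0%, Memorial 169/520 = 32.5% → St. Luke's
Mild: St. Luke's 49/72 = 68.1%, Memorial 884/1557 = 56.8% → St. Luke's
Moderate: St. Luke's 280/626 = 44.7%, Memorial 167/522 = 32.0% → St. Luke's
Critical: St. Luke's 387/1574 = 24.6%, Memorial 17/147 = 11.6% → St. Luke's
Overall: St. Luke's 1070/3058 = 35.0%, Memorial 1237/2746 = 45.0% → Memorial
St. Luke's wins each case group but Memorial wins overall — the comparison reverses. St. Luke's's patients skew toward critical, which has a lower base rate.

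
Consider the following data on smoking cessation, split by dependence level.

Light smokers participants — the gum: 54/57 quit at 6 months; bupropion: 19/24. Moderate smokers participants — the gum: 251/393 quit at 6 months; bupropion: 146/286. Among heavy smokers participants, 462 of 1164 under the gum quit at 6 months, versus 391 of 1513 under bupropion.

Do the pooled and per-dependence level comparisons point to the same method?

Yes

Light smokers: the gum 54/57 = 94.7%, bupropion 19/24 = 79.2% → the gum
Moderate smokers: the gum 251/393 = 63.9%, bupropion 146/286 = 51.0% → the gum
Heavy smokers: the gum 462/1164 = 39.7%, bupropion 391/1513 = 25.8% → the gum
Overall: the gum 767/1614 = 47.5%, bupropion 556/1823 = 30.5% → the gum
The gum wins overall and in every dependence group — no reversal.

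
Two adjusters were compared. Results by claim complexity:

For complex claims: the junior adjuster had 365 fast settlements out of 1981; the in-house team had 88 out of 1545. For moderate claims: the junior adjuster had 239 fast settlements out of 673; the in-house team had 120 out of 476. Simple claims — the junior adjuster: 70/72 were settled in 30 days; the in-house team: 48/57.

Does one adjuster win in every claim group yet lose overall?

No

Complex: the junior adjuster 365/1981 = 18.4%, the in-house team 88/1545 = 5.7% → the junior adjuster
Moderate: the junior adjuster 239/673 = 35.5%, the in-house team 120/476 = 25.2% → the junior adjuster
Simple: the junior adjuster 70/72 = 97.2%, the in-house team 48/57 = 84.2% → the junior adjuster
Overall: the junior adjuster 674/2726 = 24.7%, the in-house team 256/2078 = 12.3% → the junior adjuster
The junior adjuster wins overall and in every claim group — no reversal.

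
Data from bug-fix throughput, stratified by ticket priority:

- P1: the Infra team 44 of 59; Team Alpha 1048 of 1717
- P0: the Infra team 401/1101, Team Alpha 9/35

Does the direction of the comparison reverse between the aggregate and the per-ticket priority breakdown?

P1: the Infra team 44/59 = 74.6%, Team Alpha 1048/1717 = 61.0% → the Infra team
P0: the Infra team 401/1101 = 36.4%, Team Alpha 9/35 = 25.7% → the Infra team
Overall: the Infra team 445/1160 = 38.4%, Team Alpha 1057/1752 = 60.3% → Team Alpha
The Infra team wins each ticket group but Team Alpha wins overall — the comparison reverses. The Infra team's tickets skew toward P0, which has a lower base rate.

Yes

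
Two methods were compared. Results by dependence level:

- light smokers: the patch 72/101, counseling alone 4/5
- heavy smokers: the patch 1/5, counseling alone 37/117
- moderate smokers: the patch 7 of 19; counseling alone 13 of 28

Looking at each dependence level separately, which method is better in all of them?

Light smokers: the patch 72/101 = 71.3%, counseling alone 4/5 = 80.0% → counseling alone
Heavy smokers: the patch 1/5 = 20.0%, counseling alone 37/117 = 31.6% → counseling alone
Moderate smokers: the patch 7/19 = 36.8%, counseling alone 13/28 = 46.4% → counseling alone
Counseling alone has the higher rate in all 3 groups.

counseling alone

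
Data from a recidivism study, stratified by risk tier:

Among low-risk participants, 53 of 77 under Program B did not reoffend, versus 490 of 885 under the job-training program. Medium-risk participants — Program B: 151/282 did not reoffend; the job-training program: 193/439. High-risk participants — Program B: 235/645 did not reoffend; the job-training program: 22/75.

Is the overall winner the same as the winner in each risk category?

No

Low-risk: Program B 53/77 = 68.8%, the job-training program 490/885 = 55.4% → Program B
Medium-risk: Program B 151/282 = 53.5%, the job-training program 193/439 = 44.0% → Program B
High-risk: Program B 235/645 = 36.4%, the job-training program 22/75 = 29.3% → Program B
Overall: Program B 439/1004 = 43.7%, the job-training program 705/1399 = 50.4% → the job-training program
Program B wins each risk group but the job-training program wins overall — the comparison reverses. Program B's participants skew toward high-risk, which has a lower base rate.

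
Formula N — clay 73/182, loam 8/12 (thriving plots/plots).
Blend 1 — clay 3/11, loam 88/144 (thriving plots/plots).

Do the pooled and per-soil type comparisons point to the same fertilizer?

No

Clay: Formula N 73/182 = 40.1%, Blend 1 3/11 = 27.3% → Formula N
Loam: Formula N 8/12 = 66.7%, Blend 1 88/144 = 61.1% → Formula N
Overall: Formula N 81/194 = 41.8%, Blend 1 91/155 = 58.7% → Blend 1
Formula N wins each soil group but Blend 1 wins overall — the comparison reverses. Formula N's plots skew toward clay, which has a lower base rate.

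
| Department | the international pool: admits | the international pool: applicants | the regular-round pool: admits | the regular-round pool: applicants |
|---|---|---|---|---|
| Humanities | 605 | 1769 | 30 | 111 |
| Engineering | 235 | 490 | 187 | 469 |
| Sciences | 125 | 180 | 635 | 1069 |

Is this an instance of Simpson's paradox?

Humanities: the international pool 605/1769 = 34.2%, the regular-round pool 30/111 = 27.0% → the international pool
Engineering: the international pool 235/490 = 48.0%, the regular-round pool 187/469 = 39.9% → the international pool
Sciences: the international pool 125/180 = 69.4%, the regular-round pool 635/1069 = 59.4% → the international pool
Overall: the international pool 965/2439 = 39.6%, the regular-round pool 852/1649 = 51.7% → the regular-round pool
The international pool wins each department group but the regular-round pool wins overall — the comparison reverses. The international pool's applicants skew toward Humanities, which has a lower base rate.

Yes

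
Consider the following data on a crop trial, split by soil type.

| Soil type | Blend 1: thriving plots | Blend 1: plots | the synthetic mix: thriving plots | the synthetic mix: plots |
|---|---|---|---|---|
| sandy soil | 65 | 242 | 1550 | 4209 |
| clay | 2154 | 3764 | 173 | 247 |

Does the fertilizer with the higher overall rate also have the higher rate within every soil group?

Sandy soil: Blend 1 65/242 = 26.9%, the synthetic mix 1550/4209 = 36.8% → the synthetic mix
Clay: Blend 1 2154/3764 = 57.2%, the synthetic mix 173/247 = 70.0% → the synthetic mix
Overall: Blend 1 2219/4006 = 55.4%, the synthetic mix 1723/4456 = 38.7% → Blend 1
The synthetic mix wins each soil group but Blend 1 wins overall — the comparison reverses. The synthetic mix's plots skew toward sandy soil, which has a lower base rate.

No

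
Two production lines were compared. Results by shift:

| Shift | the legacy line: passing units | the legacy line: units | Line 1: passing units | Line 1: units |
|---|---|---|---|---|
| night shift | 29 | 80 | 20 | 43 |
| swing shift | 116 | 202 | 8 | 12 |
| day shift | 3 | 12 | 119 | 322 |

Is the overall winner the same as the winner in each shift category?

No

Night shift: the legacy line 29/80 = 36.2%, Line 1 20/43 = 46.5% → Line 1
Swing shift: the legacy line 116/202 = 57.4%, Line 1 8/12 = 66.7% → Line 1
Day shift: the legacy line 3/12 = 25.0%, Line 1 119/322 = 37.0% → Line 1
Overall: the legacy line 148/294 = 50.3%, Line 1 147/377 = 39.0% → the legacy line
Line 1 wins each shift group but the legacy line wins overall — the comparison reverses. Line 1's units skew toward day shift, which has a lower base rate.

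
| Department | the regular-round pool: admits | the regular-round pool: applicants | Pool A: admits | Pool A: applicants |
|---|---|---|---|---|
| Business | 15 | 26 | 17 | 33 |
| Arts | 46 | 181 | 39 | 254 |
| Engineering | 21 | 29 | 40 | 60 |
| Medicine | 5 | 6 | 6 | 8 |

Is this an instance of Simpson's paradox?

No

Business: the regular-round pool 15/26 = 57.7%, Pool A 17/33 = 51.5% → the regular-round pool
Arts: the regular-round pool 46/181 = 25.4%, Pool A 39/254 = 15.4% → the regular-round pool
Engineering: the regular-round pool 21/29 = 72.4%, Pool A 40/60 = 66.7% → the regular-round pool
Medicine: the regular-round pool 5/6 = 83.3%, Pool A 6/8 = 75.0% → the regular-round pool
Overall: the regular-round pool 87/242 = 36.0%, Pool A 102/355 = 28.7% → the regular-round pool
The regular-round pool wins overall and in every department group — no reversal.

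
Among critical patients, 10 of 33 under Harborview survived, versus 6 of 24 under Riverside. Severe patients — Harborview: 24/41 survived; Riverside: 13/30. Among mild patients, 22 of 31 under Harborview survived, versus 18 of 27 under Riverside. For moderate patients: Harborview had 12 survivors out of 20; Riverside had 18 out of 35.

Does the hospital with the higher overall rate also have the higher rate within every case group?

Yes

Critical: Harborview 10/33 = 30.3%, Riverside 6/24 = 25.0% → Harborview
Severe: Harborview 24/41 = 58.5%, Riverside 13/30 = 43.3% → Harborview
Mild: Harborview 22/31 = 71.0%, Riverside 18/27 = 66.7% → Harborview
Moderate: Harborview 12/20 = 60.0%, Riverside 18/35 = 51.4% → Harborview
Overall: Harborview 68/125 = 54.4%, Riverside 55/116 = 47.4% → Harborview
Harborview wins overall and in every case group — no reversal.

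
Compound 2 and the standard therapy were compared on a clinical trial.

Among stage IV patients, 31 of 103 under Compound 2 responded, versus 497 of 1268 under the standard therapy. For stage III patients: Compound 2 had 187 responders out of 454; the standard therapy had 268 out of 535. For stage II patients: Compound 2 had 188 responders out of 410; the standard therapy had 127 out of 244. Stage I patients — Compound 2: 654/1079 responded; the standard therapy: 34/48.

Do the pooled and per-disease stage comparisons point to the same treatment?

Stage IV: Compound 2 31/103 = 30.1%, the standard therapy 497/1268 = 39.2% → the standard therapy
Stage III: Compound 2 187/454 = 41.2%, the standard therapy 268/535 = 50.1% → the standard therapy
Stage II: Compound 2 188/410 = 45.9%, the standard therapy 127/244 = 52.0% → the standard therapy
Stage I: Compound 2 654/1079 = 60.6%, the standard therapy 34/48 = 70.8% → the standard therapy
Overall: Compound 2 1060/2046 = 51.8%, the standard therapy 926/2095 = 44.2% → Compound 2
The standard therapy wins each disease group but Compound 2 wins overall — the comparison reverses. The standard therapy's patients skew toward stage IV, which has a lower base rate.

No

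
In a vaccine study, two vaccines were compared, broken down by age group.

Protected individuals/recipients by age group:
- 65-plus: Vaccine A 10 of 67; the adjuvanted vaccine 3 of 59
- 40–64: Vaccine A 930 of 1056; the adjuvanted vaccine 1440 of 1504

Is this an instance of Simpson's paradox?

65-plus: Vaccine A 10/67 = 14.9%, the adjuvanted vaccine 3/59 = 5.1% → Vaccine A
40–64: Vaccine A 930/1056 = 88.1%, the adjuvanted vaccine 1440/1504 = 95.7% → the adjuvanted vaccine
Overall: Vaccine A 940/1123 = 83.7%, the adjuvanted vaccine 1443/1563 = 92.3% → the adjuvanted vaccine
Neither sweeps: Vaccine A wins 1 of 2 groups, the adjuvanted vaccine wins 1. The adjuvanted vaccine wins overall but not every group — no Simpson reversal.

No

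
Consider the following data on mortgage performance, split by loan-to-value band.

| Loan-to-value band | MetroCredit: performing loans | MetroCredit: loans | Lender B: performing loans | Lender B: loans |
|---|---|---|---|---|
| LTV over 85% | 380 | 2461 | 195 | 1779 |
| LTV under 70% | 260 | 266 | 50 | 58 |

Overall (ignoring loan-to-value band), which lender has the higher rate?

MetroCredit

LTV over 85%: MetroCredit 380/2461 = 15.4%, Lender B 195/1779 = 11.0% → MetroCredit
LTV under 70%: MetroCredit 260/266 = 97.7%, Lender B 50/58 = 86.2% → MetroCredit
Overall: MetroCredit 640/2727 = 23.5%, Lender B 245/1837 = 13.3% → MetroCredit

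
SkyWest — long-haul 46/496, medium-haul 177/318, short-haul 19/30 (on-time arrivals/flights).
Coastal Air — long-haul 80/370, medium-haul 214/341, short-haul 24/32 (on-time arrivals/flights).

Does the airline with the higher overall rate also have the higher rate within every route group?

Yes

Long-haul: SkyWest 46/496 = 9.3%, Coastal Air 80/370 = 21.6% → Coastal Air
Medium-haul: SkyWest 177/318 = 55.7%, Coastal Air 214/341 = 62.8% → Coastal Air
Short-haul: SkyWest 19/30 = 63.3%, Coastal Air 24/32 = 75.0% → Coastal Air
Overall: SkyWest 242/844 = 28.7%, Coastal Air 318/743 = 42.8% → Coastal Air
Coastal Air wins overall and in every route group — no reversal.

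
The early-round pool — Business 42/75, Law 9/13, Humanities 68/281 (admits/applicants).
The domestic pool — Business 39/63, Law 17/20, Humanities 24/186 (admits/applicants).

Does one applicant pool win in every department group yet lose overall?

Business: the early-round pool 42/75 = 56.0%, the domestic pool 39/63 = 61.9% → the domestic pool
Law: the early-round pool 9/13 = 69.2%, the domestic pool 17/20 = 85.0% → the domestic pool
Humanities: the early-round pool 68/281 = 24.2%, the domestic pool 24/186 = 12.9% → the early-round pool
Overall: the early-round pool 119/369 = 32.2%, the domestic pool 80/269 = 29.7% → the early-round pool
Neither sweeps: the early-round pool wins 1 of 3 groups, the domestic pool wins 2. The early-round pool wins overall but not every group — no Simpson reversal.

No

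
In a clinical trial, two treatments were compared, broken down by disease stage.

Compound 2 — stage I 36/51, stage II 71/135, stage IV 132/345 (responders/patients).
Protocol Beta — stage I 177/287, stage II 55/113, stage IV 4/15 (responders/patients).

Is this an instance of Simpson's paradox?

Yes

Stage I: Compound 2 36/51 = 70.6%, Protocol Beta 177/287 = 61.7% → Compound 2
Stage II: Compound 2 71/135 = 52.6%, Protocol Beta 55/113 = 48.7% → Compound 2
Stage IV: Compound 2 132/345 = 38.3%, Protocol Beta 4/15 = 26.7% → Compound 2
Overall: Compound 2 239/531 = 45.0%, Protocol Beta 236/415 = 56.9% → Protocol Beta
Compound 2 wins each disease group but Protocol Beta wins overall — the comparison reverses. Compound 2's patients skew toward stage IV, which has a lower base rate.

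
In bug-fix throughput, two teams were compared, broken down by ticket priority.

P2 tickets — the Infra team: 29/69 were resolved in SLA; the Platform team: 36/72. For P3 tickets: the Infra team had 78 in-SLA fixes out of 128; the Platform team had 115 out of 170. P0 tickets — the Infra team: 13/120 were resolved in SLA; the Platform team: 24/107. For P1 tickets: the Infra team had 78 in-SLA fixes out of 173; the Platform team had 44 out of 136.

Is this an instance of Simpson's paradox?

P2: the Infra team 29/69 = 42.0%, the Platform team 36/72 = 50.0% → the Platform team
P3: the Infra team 78/128 = 60.9%, the Platform team 115/170 = 67.6% → the Platform team
P0: the Infra team 13/120 = 10.8%, the Platform team 24/107 = 22.4% → the Platform team
P1: the Infra team 78/173 = 45.1%, the Platform team 44/136 = 32.4% → the Infra team
Overall: the Infra team 198/490 = 40.4%, the Platform team 219/485 = 45.2% → the Platform team
Neither sweeps: the Infra team wins 1 of 4 groups, the Platform team wins 3. The Platform team wins overall but not every group — no Simpson reversal.

No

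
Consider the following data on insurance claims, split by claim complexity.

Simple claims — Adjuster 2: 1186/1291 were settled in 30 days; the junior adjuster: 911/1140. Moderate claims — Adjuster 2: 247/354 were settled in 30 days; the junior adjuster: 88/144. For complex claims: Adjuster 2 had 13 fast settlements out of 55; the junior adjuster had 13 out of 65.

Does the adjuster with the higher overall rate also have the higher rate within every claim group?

Simple: Adjuster 2 1186/1291 = 91.9%, the junior adjuster 911/1140 = 79.9% → Adjuster 2
Moderate: Adjuster 2 247/354 = 69.8%, the junior adjuster 88/144 = 61.1% → Adjuster 2
Complex: Adjuster 2 13/55 = 23.6%, the junior adjuster 13/65 = 20.0% → Adjuster 2
Overall: Adjuster 2 1446/1700 = 85.1%, the junior adjuster 1012/1349 = 75.0% → Adjuster 2
Adjuster 2 wins overall and in every claim group — no reversal.

Yes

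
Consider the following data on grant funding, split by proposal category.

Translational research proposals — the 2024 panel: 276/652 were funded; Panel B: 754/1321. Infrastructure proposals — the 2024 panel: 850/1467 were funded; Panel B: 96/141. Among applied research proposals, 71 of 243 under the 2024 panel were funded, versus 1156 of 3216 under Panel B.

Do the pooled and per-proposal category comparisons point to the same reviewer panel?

Translational research: the 2024 panel 276/652 = 42.3%, Panel B 754/1321 = 57.1% → Panel B
Infrastructure: the 2024 panel 850/1467 = 57.9%, Panel B 96/141 = 68.1% → Panel B
Applied research: the 2024 panel 71/243 = 29.2%, Panel B 1156/3216 = 35.9% → Panel B
Overall: the 2024 panel 1197/2362 = 50.7%, Panel B 2006/4678 = 42.9% → the 2024 panel
Panel B wins each proposal group but the 2024 panel wins overall — the comparison reverses. Panel B's proposals skew toward applied research, which has a lower base rate.

No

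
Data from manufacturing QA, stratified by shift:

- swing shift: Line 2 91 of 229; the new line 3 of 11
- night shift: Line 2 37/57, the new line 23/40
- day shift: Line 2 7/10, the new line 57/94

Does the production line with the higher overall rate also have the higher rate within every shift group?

No

Swing shift: Line 2 91/229 = 39.7%, the new line 3/11 = 27.3% → Line 2
Night shift: Line 2 37/57 = 64.9%, the new line 23/40 = 57.5% → Line 2
Day shift: Line 2 7/10 = 70.0%, the new line 57/94 = 60.6% → Line 2
Overall: Line 2 135/296 = 45.6%, the new line 83/145 = 57.2% → the new line
Line 2 wins each shift group but the new line wins overall — the comparison reverses. Line 2's units skew toward swing shift, which has a lower base rate.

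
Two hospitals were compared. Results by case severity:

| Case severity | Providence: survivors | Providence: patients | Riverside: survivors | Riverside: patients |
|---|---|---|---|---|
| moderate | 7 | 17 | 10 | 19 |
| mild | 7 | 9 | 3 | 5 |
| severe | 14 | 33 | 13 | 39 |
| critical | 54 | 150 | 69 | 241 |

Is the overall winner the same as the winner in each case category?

No

Moderate: Providence 7/17 = 41.2%, Riverside 10/19 = 52.6% → Riverside
Mild: Providence 7/9 = 77.8%, Riverside 3/5 = 60.0% → Providence
Severe: Providence 14/33 = 42.4%, Riverside 13/39 = 33.3% → Providence
Critical: Providence 54/150 = 36.0%, Riverside 69/241 = 28.6% → Providence
Overall: Providence 82/209 = 39.2%, Riverside 95/304 = 31.2% → Providence
Neither sweeps: Providence wins 3 of 4 groups, Riverside wins 1. Providence wins overall but not every group — no Simpson reversal.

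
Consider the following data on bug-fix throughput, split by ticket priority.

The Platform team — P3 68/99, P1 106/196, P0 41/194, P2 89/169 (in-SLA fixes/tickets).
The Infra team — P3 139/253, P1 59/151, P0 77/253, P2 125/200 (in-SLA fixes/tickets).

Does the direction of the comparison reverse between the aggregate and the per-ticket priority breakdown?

No

P3: the Platform team 68/99 = 68.7%, the Infra team 139/253 = 54.9% → the Platform team
P1: the Platform team 106/196 = 54.1%, the Infra team 59/151 = 39.1% → the Platform team
P0: the Platform team 41/194 = 21.1%, the Infra team 77/253 = 30.4% → the Infra team
P2: the Platform team 89/169 = 52.7%, the Infra team 125/200 = 62.5% → the Infra team
Overall: the Platform team 304/658 = 46.2%, the Infra team 400/857 = 46.7% → the Infra team
Neither sweeps: the Platform team wins 2 of 4 groups, the Infra team wins 2. The Infra team wins overall but not every group — no Simpson reversal.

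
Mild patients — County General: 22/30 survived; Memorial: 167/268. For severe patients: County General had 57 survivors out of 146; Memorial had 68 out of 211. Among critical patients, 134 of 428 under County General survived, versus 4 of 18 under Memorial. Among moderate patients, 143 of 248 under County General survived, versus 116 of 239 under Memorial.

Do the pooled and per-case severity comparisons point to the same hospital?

No

Mild: County General 22/30 = 73.3%, Memorial 167/268 = 62.3% → County General
Severe: County General 57/146 = 39.0%, Memorial 68/211 = 32.2% → County General
Critical: County General 134/428 = 31.3%, Memorial 4/18 = 22.2% → County General
Moderate: County General 143/248 = 57.7%, Memorial 116/239 = 48.5% → County General
Overall: County General 356/852 = 41.8%, Memorial 355/736 = 48.2% → Memorial
County General wins each case group but Memorial wins overall — the comparison reverses. County General's patients skew toward critical, which has a lower base rate.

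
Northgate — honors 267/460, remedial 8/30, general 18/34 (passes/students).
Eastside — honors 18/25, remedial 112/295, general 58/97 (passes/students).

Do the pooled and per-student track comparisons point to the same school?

No

Honors: Northgate 267/460 = 58.0%, Eastside 18/25 = 72.0% → Eastside
Remedial: Northgate 8/30 = 26.7%, Eastside 112/295 = 38.0% → Eastside
General: Northgate 18/34 = 52.9%, Eastside 58/97 = 59.8% → Eastside
Overall: Northgate 293/524 = 55.9%, Eastside 188/417 = 45.1% → Northgate
Eastside wins each student group but Northgate wins overall — the comparison reverses. Eastside's students skew toward remedial, which has a lower base rate.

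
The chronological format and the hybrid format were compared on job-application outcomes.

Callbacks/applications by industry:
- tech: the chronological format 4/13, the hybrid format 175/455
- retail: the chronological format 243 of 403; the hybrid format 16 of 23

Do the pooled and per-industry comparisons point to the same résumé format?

No

Tech: the chronological format 4/13 = 30.8%, the hybrid format 175/455 = 38.5% → the hybrid format
Retail: the chronological format 243/403 = 60.3%, the hybrid format 16/23 = 69.6% → the hybrid format
Overall: the chronological format 247/416 = 59.4%, the hybrid format 191/478 = 40.0% → the chronological format
The hybrid format wins each industry group but the chronological format wins overall — the comparison reverses. The hybrid format's applications skew toward tech, which has a lower base rate.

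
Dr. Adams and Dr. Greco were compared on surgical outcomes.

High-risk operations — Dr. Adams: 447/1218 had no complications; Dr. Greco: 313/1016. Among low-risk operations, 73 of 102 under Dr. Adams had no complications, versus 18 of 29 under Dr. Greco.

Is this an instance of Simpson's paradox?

No

High-risk: Dr. Adams 447/1218 = 36.7%, Dr. Greco 313/1016 = 30.8% → Dr. Adams
Low-risk: Dr. Adams 73/102 = 71.6%, Dr. Greco 18/29 = 62.1% → Dr. Adams
Overall: Dr. Adams 520/1320 = 39.4%, Dr. Greco 331/1045 = 31.7% → Dr. Adams
Dr. Adams wins overall and in every patient risk group — no reversal.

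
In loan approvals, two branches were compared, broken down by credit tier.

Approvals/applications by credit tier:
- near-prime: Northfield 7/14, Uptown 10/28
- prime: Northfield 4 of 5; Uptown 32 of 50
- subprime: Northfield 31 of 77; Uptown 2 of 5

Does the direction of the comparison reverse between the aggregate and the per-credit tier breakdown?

Yes

Near-prime: Northfield 7/14 = 50.0%, Uptown 10/28 = 35.7% → Northfield
Prime: Northfield 4/5 = 80.0%, Uptown 32/50 = 64.0% → Northfield
Subprime: Northfield 31/77 = 40.3%, Uptown 2/5 = 40.0% → Northfield
Overall: Northfield 42/96 = 43.8%, Uptown 44/83 = 53.0% → Uptown
Northfield wins each credit group but Uptown wins overall — the comparison reverses. Northfield's applications skew toward subprime, which has a lower base rate.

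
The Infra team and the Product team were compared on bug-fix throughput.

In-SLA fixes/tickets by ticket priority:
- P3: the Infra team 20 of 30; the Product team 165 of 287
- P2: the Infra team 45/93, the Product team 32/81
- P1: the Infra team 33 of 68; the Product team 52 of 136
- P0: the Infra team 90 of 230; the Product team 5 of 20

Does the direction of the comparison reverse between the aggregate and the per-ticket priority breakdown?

P3: the Infra team 20/30 = 66.7%, the Product team 165/287 = 57.5% → the Infra team
P2: the Infra team 45/93 = 48.4%, the Product team 32/81 = 39.5% → the Infra team
P1: the Infra team 33/68 = 48.5%, the Product team 52/136 = 38.2% → the Infra team
P0: the Infra team 90/230 = 39.1%, the Product team 5/20 = 25.0% → the Infra team
Overall: the Infra team 188/421 = 44.7%, the Product team 254/524 = 48.5% → the Product team
The Infra team wins each ticket group but the Product team wins overall — the comparison reverses. The Infra team's tickets skew toward P0, which has a lower base rate.

Yes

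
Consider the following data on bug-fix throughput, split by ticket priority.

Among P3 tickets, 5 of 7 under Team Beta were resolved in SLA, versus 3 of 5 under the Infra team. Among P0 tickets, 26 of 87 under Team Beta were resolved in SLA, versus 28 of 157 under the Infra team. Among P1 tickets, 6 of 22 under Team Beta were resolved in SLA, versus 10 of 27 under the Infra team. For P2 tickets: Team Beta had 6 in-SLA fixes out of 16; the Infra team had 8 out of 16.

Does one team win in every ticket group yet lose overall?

P3: Team Beta 5/7 = 71.4%, the Infra team 3/5 = 60.0% → Team Beta
P0: Team Beta 26/87 = 29.9%, the Infra team 28/157 = 17.8% → Team Beta
P1: Team Beta 6/22 = 27.3%, the Infra team 10/27 = 37.0% → the Infra team
P2: Team Beta 6/16 = 37.5%, the Infra team 8/16 = 50.0% → the Infra team
Overall: Team Beta 43/132 = 32.6%, the Infra team 49/205 = 23.9% → Team Beta
Neither sweeps: Team Beta wins 2 of 4 groups, the Infra team wins 2. Team Beta wins overall but not every group — no Simpson reversal.

No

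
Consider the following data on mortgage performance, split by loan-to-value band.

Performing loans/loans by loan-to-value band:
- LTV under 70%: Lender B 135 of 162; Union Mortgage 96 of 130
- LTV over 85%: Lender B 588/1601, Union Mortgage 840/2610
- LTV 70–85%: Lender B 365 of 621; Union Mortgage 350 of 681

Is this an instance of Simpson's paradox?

LTV under 70%: Lender B 135/162 = 83.3%, Union Mortgage 96/130 = 73.8% → Lender B
LTV over 85%: Lender B 588/1601 = 36.7%, Union Mortgage 840/2610 = 32.2% → Lender B
LTV 70–85%: Lender B 365/621 = 58.8%, Union Mortgage 350/681 = 51.4% → Lender B
Overall: Lender B 1088/2384 = 45.6%, Union Mortgage 1286/3421 = 37.6% → Lender B
Lender B wins overall and in every loan-to-value group — no reversal.

No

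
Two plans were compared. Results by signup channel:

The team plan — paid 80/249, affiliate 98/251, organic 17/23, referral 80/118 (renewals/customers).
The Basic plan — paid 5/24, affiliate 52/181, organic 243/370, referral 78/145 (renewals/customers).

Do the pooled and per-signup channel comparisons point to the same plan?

No

Paid: the team plan 80/249 = 32.1%, the Basic plan 5/24 = 20.8% → the team plan
Affiliate: the team plan 98/251 = 39.0%, the Basic plan 52/181 = 28.7% → the team plan
Organic: the team plan 17/23 = 73.9%, the Basic plan 243/370 = 65.7% → the team plan
Referral: the team plan 80/118 = 67.8%, the Basic plan 78/145 = 53.8% → the team plan
Overall: the team plan 275/641 = 42.9%, the Basic plan 378/720 = 52.5% → the Basic plan
The team plan wins each signup group but the Basic plan wins overall — the comparison reverses. The team plan's customers skew toward paid, which has a lower base rate.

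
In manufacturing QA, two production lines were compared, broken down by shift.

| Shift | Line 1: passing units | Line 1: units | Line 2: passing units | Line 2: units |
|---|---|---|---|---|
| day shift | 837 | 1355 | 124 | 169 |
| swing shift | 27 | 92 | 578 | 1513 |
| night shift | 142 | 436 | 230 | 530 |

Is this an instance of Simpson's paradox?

Day shift: Line 1 837/1355 = 61.8%, Line 2 124/169 = 73.4% → Line 2
Swing shift: Line 1 27/92 = 29.3%, Line 2 578/1513 = 38.2% → Line 2
Night shift: Line 1 142/436 = 32.6%, Line 2 230/530 = 43.4% → Line 2
Overall: Line 1 1006/1883 = 53.4%, Line 2 932/2212 = 42.1% → Line 1
Line 2 wins each shift group but Line 1 wins overall — the comparison reverses. Line 2's units skew toward swing shift, which has a lower base rate.

Yes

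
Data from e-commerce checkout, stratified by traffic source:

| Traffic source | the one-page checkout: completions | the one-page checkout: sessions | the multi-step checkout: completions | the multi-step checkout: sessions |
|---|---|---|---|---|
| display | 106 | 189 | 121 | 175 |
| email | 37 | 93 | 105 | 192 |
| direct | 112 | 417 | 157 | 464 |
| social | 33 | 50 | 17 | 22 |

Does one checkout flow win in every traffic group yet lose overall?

Display: the one-page checkout 106/189 = 56.1%, the multi-step checkout 121/175 = 69.1% → the multi-step checkout
Email: the one-page checkout 37/93 = 39.8%, the multi-step checkout 105/192 = 54.7% → the multi-step checkout
Direct: the one-page checkout 112/417 = 26.9%, the multi-step checkout 157/464 = 33.8% → the multi-step checkout
Social: the one-page checkout 33/50 = 66.0%, the multi-step checkout 17/22 = 77.3% → the multi-step checkout
Overall: the one-page checkout 288/749 = 38.5%, the multi-step checkout 400/853 = 46.9% → the multi-step checkout
The multi-step checkout wins overall and in every traffic group — no reversal.

No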